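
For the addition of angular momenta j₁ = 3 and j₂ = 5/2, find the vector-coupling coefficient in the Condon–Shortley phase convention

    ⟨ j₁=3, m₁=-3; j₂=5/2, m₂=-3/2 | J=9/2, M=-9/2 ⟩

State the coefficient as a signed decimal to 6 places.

−√(6/11) ≈ -0.738549

triangle: 1!*5!*4!/11! = 2880/39916800
(j±m)!: 0!*6!*1!*4!*0!*9! = 6270566400
prefactor² = (2J+1)*Δ*N² = 49766400/11
  k=1: −1/(1!*0!*5!*0!*0!*4!) = -1/2880
Σ = -1/2880  ⇒  CG² = 49766400/11*(-1/2880)² = 6/11
CG = −√(6/11) = -0.738549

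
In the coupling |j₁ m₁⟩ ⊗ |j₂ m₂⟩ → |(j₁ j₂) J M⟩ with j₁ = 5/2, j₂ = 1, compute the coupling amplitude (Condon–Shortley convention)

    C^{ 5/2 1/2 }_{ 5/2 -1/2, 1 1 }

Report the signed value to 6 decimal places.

−√(18/35) = -0.717137

triangle: 1!*4!*1!/7! = 24/5040
(j±m)!: 2!*3!*2!*0!*3!*2! = 288
prefactor² = (2J+1)*Δ*N² = 288/35
  k=1: −1/(1!*0!*2!*1!*2!*0!) = -1/4
Σ = -1/4  ⇒  CG² = 288/35*(-1/4)² = 18/35
CG = −√(18/35) = -0.717137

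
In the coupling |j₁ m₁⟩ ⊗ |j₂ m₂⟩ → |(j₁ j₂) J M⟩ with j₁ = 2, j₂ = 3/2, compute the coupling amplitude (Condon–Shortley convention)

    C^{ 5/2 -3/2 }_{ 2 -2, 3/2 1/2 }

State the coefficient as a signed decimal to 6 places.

j₁+j₂−J=1  J+j₁−j₂=3  J−j₁+j₂=2  j₁+j₂+J+1=7
(j₁±m₁, j₂±m₂, J±M) = (0,4,2,1,1,4)
P² = 576/35
sum k=1..1:
  [1] −1/6 = -1/6
S = -1/6
C² = P²·S² = 16/35 ; C = -0.676123

-0.676123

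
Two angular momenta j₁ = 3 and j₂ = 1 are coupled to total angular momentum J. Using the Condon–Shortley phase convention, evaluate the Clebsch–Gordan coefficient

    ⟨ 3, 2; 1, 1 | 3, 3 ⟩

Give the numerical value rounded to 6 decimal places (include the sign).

j₁+j₂−J=1  J+j₁−j₂=5  J−j₁+j₂=1  j₁+j₂+J+1=8
(j₁±m₁, j₂±m₂, J±M) = (5,1,2,0,6,0)
P² = 3600
sum k=1..1:
  [1] −1/120 = -1/120
S = -1/120
C² = P²·S² = 1/4 ; C = -0.500000

-0.500000  (= −√(1/4))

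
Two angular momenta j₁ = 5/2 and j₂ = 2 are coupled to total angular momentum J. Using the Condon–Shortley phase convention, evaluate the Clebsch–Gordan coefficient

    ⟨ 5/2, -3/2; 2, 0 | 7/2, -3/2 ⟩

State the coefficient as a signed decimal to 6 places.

-0.534522

√[8·1!4!3!/9! · 1!4!2!2!2!5!] = √(512/7)
  +(−1)^0/∏(0,1,4,2,0,1)! = 1/48  (running 1/48)
  +(−1)^1/∏(1,0,3,1,1,2)! = -1/12  (running -1/16)
⟨..|..⟩ = √(512/7)·(-1/16) = -0.534522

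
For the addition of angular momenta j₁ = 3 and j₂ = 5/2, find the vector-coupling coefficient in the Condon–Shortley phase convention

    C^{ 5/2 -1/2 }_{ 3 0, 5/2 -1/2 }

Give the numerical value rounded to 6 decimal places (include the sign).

-0.276026

j₁+j₂−J=3  J+j₁−j₂=3  J−j₁+j₂=2  j₁+j₂+J+1=9
(j₁±m₁, j₂±m₂, J±M) = (3,3,2,3,2,3)
P² = 216/35
sum k=0..2:
  [0] +1/72 = 1/72
  [1] −1/4 = -1/4
  [2] +1/8 = 1/8
S = -1/9
C² = P²·S² = 8/105 ; C = -0.276026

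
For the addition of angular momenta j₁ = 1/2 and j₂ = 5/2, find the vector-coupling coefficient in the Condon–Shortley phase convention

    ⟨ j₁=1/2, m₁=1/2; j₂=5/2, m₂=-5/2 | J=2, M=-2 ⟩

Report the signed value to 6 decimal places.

√[5·1!0!4!/6! · 1!0!0!5!0!4!] = √(480)
  +(−1)^0/∏(0,1,0,0,0,4)! = 1/24  (running 1/24)
⟨..|..⟩ = √(480)·(1/24) = +0.912871

+√(5/6) = +0.912871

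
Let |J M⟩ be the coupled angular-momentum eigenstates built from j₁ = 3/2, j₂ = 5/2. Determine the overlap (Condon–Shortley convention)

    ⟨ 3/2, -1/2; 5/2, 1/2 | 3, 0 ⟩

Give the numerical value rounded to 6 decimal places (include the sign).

√[7·1!2!4!/8! · 1!2!3!2!3!3!] = √(36/5)
  +(−1)^0/∏(0,1,2,3,0,1)! = 1/12  (running 1/12)
  +(−1)^1/∏(1,0,1,2,1,2)! = -1/4  (running -1/6)
⟨..|..⟩ = √(36/5)·(-1/6) = -0.447214

-0.447214  (= −√(1/5))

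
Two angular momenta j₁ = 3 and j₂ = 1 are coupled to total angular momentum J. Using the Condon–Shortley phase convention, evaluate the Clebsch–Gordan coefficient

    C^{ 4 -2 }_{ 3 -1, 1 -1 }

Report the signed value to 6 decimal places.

triangle: 0!×6!×2!/9! = 1440/362880
(j±m)!: 2!×4!×0!×2!×2!×6! = 138240
prefactor² = (2J+1)×Δ×N² = 34560/7
  k=0: +1/(0!×0!×4!×0!×2!×2!) = 1/96
Σ = 1/96  ⇒  CG² = 34560/7×1/96² = 15/28
CG = +√(15/28) = +0.731925

+0.731925  (= +√(15/28))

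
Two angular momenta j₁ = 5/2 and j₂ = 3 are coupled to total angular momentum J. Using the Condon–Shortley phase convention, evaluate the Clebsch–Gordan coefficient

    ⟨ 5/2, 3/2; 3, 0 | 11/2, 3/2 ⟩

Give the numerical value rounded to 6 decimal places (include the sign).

j₁+j₂−J=0  J+j₁−j₂=5  J−j₁+j₂=6  j₁+j₂+J+1=12
(j₁±m₁, j₂±m₂, J±M) = (4,1,3,3,7,4)
P² = 2488320/11
sum k=0..0:
  [0] +1/864 = 1/864
S = 1/864
C² = P²·S² = 10/33 ; C = +0.550482

+0.550482  (= +√(10/33))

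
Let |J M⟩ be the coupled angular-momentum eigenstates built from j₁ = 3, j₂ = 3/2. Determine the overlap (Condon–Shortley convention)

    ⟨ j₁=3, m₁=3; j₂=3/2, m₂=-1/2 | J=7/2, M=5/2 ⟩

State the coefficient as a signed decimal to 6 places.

+√(8/21) = +0.617213

√[8·1!5!2!/9! · 6!0!1!2!6!1!] = √(38400/7)
  +(−1)^0/∏(0,1,0,1,5,1)! = 1/120  (running 1/120)
⟨..|..⟩ = √(38400/7)·(1/120) = +0.617213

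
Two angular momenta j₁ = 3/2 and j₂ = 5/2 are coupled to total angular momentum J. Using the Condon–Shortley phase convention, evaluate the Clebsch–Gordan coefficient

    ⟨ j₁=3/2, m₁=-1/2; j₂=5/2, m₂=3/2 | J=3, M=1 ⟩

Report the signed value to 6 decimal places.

j₁+j₂−J=1  J+j₁−j₂=2  J−j₁+j₂=4  j₁+j₂+J+1=8
(j₁±m₁, j₂±m₂, J±M) = (1,2,4,1,4,2)
P² = 96/5
sum k=0..1:
  [0] +1/48 = 1/48
  [1] −1/6 = -1/6
S = -7/48
C² = P²·S² = 49/120 ; C = -0.639010

−√(49/120) = -0.639010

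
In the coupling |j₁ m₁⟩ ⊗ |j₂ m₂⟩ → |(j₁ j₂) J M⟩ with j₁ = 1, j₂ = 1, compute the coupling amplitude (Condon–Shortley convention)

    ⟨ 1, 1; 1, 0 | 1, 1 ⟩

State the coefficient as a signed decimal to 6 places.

triangle: 1!×1!×1!/4! = 1/24
(j±m)!: 2!×0!×1!×1!×2!×0! = 4
prefactor² = (2J+1)×Δ×N² = 1/2
  k=0: +1/(0!×1!×0!×1!×1!×0!) = 1
Σ = 1  ⇒  CG² = 1/2×1² = 1/2
CG = +√(1/2) = +0.707107

+0.707107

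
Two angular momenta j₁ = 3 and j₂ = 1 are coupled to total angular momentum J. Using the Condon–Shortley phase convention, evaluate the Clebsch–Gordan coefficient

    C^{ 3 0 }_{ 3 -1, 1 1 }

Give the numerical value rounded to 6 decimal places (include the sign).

-0.707107  (= −√(1/2))

√[7·1!5!1!/8! · 2!4!2!0!3!3!] = √(72)
  +(−1)^1/∏(1,0,3,1,2,0)! = -1/12  (running -1/12)
⟨..|..⟩ = √(72)·(-1/12) = -0.707107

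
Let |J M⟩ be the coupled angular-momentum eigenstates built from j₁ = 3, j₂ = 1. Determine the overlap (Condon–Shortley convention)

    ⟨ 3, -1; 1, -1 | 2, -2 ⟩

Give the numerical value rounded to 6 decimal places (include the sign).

j₁+j₂−J=2  J+j₁−j₂=4  J−j₁+j₂=0  j₁+j₂+J+1=7
(j₁±m₁, j₂±m₂, J±M) = (2,4,0,2,0,4)
P² = 768/7
sum k=0..0:
  [0] +1/48 = 1/48
S = 1/48
C² = P²·S² = 1/21 ; C = +0.218218

+√(1/21) ≈ +0.218218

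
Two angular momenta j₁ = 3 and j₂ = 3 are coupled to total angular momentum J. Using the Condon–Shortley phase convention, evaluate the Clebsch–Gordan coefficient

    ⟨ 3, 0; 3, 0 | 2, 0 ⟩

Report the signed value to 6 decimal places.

+0.436436  (= +√(4/21))

√[5·4!2!2!/9! · 3!3!3!3!2!2!] = √(48/7)
  +(−1)^1/∏(1,3,2,2,0,0)! = -1/24  (running -1/24)
  +(−1)^2/∏(2,2,1,1,1,1)! = 1/4  (running 5/24)
  +(−1)^3/∏(3,1,0,0,2,2)! = -1/24  (running 1/6)
⟨..|..⟩ = √(48/7)·(1/6) = +0.436436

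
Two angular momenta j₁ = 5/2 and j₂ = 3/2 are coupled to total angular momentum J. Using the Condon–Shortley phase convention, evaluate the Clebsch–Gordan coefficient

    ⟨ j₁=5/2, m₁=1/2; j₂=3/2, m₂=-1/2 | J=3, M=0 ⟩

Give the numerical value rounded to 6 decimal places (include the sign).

+0.447214

√[7·1!4!2!/8! · 3!2!1!2!3!3!] = √(36/5)
  +(−1)^0/∏(0,1,2,1,2,1)! = 1/4  (running 1/4)
  +(−1)^1/∏(1,0,1,0,3,2)! = -1/12  (running 1/6)
⟨..|..⟩ = √(36/5)·(1/6) = +0.447214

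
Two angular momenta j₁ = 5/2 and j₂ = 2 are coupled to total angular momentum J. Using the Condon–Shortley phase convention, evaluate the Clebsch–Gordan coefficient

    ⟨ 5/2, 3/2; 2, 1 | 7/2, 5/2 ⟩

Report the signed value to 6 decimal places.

+0.125988  (= +√(1/63))

√[8·1!4!3!/9! · 4!1!3!1!6!1!] = √(2304/7)
  +(−1)^0/∏(0,1,1,3,3,0)! = 1/36  (running 1/36)
  +(−1)^1/∏(1,0,0,2,4,1)! = -1/48  (running 1/144)
⟨..|..⟩ = √(2304/7)·(1/144) = +0.125988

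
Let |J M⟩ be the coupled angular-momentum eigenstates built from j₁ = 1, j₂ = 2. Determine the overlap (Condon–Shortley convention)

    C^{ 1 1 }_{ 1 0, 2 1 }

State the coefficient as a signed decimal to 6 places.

-0.547723

√[3·2!0!2!/5! · 1!1!3!1!2!0!] = √(6/5)
  +(−1)^1/∏(1,1,0,2,0,0)! = -1/2  (running -1/2)
⟨..|..⟩ = √(6/5)·(-1/2) = -0.547723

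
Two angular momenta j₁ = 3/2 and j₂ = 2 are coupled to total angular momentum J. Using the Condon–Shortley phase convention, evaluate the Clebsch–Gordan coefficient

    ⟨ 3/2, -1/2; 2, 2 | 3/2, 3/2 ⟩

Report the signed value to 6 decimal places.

+0.632456  (= +√(2/5))

j₁+j₂−J=2  J+j₁−j₂=1  J−j₁+j₂=2  j₁+j₂+J+1=6
(j₁±m₁, j₂±m₂, J±M) = (1,2,4,0,3,0)
P² = 32/5
sum k=2..2:
  [2] +1/4 = 1/4
S = 1/4
C² = P²·S² = 2/5 ; C = +0.632456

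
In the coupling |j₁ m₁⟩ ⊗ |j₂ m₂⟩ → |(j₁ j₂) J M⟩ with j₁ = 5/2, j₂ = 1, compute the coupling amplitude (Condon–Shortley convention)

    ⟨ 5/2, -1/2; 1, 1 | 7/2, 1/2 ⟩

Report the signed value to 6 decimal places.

+0.534522

√[8·0!5!2!/8! · 2!3!2!0!4!3!] = √(1152/7)
  +(−1)^0/∏(0,0,3,2,2,0)! = 1/24  (running 1/24)
⟨..|..⟩ = √(1152/7)·(1/24) = +0.534522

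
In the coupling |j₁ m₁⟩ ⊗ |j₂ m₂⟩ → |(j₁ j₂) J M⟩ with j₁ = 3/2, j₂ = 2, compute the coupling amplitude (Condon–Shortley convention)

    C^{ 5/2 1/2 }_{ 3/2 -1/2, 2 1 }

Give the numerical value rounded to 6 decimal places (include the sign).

j₁+j₂−J=1  J+j₁−j₂=2  J−j₁+j₂=3  j₁+j₂+J+1=7
(j₁±m₁, j₂±m₂, J±M) = (1,2,3,1,3,2)
P² = 72/35
sum k=0..1:
  [0] +1/12 = 1/12
  [1] −1/2 = -1/2
S = -5/12
C² = P²·S² = 5/14 ; C = -0.597614

−√(5/14) ≈ -0.597614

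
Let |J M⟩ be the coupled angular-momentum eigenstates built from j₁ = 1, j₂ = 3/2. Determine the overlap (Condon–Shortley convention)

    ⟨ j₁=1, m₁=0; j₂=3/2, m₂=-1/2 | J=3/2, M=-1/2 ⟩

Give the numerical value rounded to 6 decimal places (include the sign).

triangle: 1!×1!×2!/5! = 2/120
(j±m)!: 1!×1!×1!×2!×1!×2! = 4
prefactor² = (2J+1)×Δ×N² = 4/15
  k=0: +1/(0!×1!×1!×1!×0!×1!) = 1
  k=1: −1/(1!×0!×0!×0!×1!×2!) = -1/2
Σ = 1/2  ⇒  CG² = 4/15×1/2² = 1/15
CG = +√(1/15) = +0.258199

+0.258199  (= +√(1/15))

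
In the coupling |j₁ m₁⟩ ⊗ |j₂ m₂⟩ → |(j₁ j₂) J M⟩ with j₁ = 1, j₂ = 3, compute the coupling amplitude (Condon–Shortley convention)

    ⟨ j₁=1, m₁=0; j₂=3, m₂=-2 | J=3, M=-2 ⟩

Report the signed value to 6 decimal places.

+0.577350

triangle: 1!*1!*5!/8! = 120/40320
(j±m)!: 1!*1!*1!*5!*1!*5! = 14400
prefactor² = (2J+1)*Δ*N² = 300
  k=0: +1/(0!*1!*1!*1!*0!*4!) = 1/24
  k=1: −1/(1!*0!*0!*0!*1!*5!) = -1/120
Σ = 1/30  ⇒  CG² = 300*1/30² = 1/3
CG = +√(1/3) = +0.577350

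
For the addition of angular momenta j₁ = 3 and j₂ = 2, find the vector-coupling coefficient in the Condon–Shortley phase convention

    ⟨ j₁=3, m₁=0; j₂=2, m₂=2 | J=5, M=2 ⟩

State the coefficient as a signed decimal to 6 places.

+0.408248  (= +√(1/6))

j₁+j₂−J=0  J+j₁−j₂=6  J−j₁+j₂=4  j₁+j₂+J+1=11
(j₁±m₁, j₂±m₂, J±M) = (3,3,4,0,7,3)
P² = 124416
sum k=0..0:
  [0] +1/864 = 1/864
S = 1/864
C² = P²·S² = 1/6 ; C = +0.408248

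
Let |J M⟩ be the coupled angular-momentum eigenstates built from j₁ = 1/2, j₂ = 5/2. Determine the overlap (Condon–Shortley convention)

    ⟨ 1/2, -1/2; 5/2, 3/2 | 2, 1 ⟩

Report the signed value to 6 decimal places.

-0.816497  (= −√(2/3))

triangle: 1!*0!*4!/6! = 24/720
(j±m)!: 0!*1!*4!*1!*3!*1! = 144
prefactor² = (2J+1)*Δ*N² = 24
  k=1: −1/(1!*0!*0!*3!*0!*1!) = -1/6
Σ = -1/6  ⇒  CG² = 24*(-1/6)² = 2/3
CG = −√(2/3) = -0.816497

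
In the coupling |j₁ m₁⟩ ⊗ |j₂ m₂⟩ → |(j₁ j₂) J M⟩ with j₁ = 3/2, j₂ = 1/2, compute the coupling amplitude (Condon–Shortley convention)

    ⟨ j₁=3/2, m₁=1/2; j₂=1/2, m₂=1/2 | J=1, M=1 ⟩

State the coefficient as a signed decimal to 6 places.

-0.500000  (= −√(1/4))

j₁+j₂−J=1  J+j₁−j₂=2  J−j₁+j₂=0  j₁+j₂+J+1=4
(j₁±m₁, j₂±m₂, J±M) = (2,1,1,0,2,0)
P² = 1
sum k=1..1:
  [1] −1/2 = -1/2
S = -1/2
C² = P²·S² = 1/4 ; C = -0.500000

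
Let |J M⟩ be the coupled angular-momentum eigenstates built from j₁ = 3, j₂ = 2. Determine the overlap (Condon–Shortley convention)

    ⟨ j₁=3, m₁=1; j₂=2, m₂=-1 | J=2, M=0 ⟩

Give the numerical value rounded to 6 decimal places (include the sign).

−√(1/7) ≈ -0.377964

√[5·3!3!1!/8! · 4!2!1!3!2!2!] = √(36/7)
  +(−1)^0/∏(0,3,2,1,1,0)! = 1/12  (running 1/12)
  +(−1)^1/∏(1,2,1,0,2,1)! = -1/4  (running -1/6)
⟨..|..⟩ = √(36/7)·(-1/6) = -0.377964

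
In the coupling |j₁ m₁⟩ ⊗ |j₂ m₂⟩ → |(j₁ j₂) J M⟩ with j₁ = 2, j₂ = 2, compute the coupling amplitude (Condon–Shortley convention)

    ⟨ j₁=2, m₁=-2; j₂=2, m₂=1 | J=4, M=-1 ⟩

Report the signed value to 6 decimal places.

+0.267261

triangle: 0!×4!×4!/9! = 576/362880
(j±m)!: 0!×4!×3!×1!×3!×5! = 103680
prefactor² = (2J+1)×Δ×N² = 10368/7
  k=0: +1/(0!×0!×4!×3!×0!×1!) = 1/144
Σ = 1/144  ⇒  CG² = 10368/7×1/144² = 1/14
CG = +√(1/14) = +0.267261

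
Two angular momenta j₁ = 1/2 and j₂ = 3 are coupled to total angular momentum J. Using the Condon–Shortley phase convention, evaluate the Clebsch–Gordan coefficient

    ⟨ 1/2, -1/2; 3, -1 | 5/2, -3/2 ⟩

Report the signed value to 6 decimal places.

−√(2/7) ≈ -0.534522

triangle: 1!·0!·5!/7! = 120/5040
(j±m)!: 0!·1!·2!·4!·1!·4! = 1152
prefactor² = (2J+1)·Δ·N² = 1152/7
  k=1: −1/(1!·0!·0!·1!·0!·4!) = -1/24
Σ = -1/24  ⇒  CG² = 1152/7·(-1/24)² = 2/7
CG = −√(2/7) = -0.534522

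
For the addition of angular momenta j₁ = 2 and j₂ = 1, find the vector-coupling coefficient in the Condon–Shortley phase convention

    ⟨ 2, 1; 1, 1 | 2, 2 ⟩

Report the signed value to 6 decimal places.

j₁+j₂−J=1  J+j₁−j₂=3  J−j₁+j₂=1  j₁+j₂+J+1=6
(j₁±m₁, j₂±m₂, J±M) = (3,1,2,0,4,0)
P² = 12
sum k=1..1:
  [1] −1/6 = -1/6
S = -1/6
C² = P²·S² = 1/3 ; C = -0.577350

−√(1/3) = -0.577350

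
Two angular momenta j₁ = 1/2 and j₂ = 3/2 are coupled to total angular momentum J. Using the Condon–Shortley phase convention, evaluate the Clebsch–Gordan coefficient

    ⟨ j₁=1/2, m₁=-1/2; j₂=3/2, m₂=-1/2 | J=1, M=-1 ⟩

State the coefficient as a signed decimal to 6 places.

√[3·1!0!2!/4! · 0!1!1!2!0!2!] = √(1)
  +(−1)^1/∏(1,0,0,0,0,2)! = -1/2  (running -1/2)
⟨..|..⟩ = √(1)·(-1/2) = -0.500000

−√(1/4) ≈ -0.500000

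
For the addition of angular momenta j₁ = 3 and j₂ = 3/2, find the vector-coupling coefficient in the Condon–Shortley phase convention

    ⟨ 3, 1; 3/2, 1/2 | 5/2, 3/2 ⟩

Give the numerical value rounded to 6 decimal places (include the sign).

√[6·2!4!1!/8! · 4!2!2!1!4!1!] = √(576/35)
  +(−1)^1/∏(1,1,1,1,3,0)! = -1/6  (running -1/6)
  +(−1)^2/∏(2,0,0,0,4,1)! = 1/48  (running -7/48)
⟨..|..⟩ = √(576/35)·(-7/48) = -0.591608

-0.591608  (= −√(7/20))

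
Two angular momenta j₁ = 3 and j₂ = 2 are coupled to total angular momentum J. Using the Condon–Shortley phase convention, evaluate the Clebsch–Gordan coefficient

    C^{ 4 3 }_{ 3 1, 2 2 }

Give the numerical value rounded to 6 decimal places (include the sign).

−√(1/2) ≈ -0.707107

j₁+j₂−J=1  J+j₁−j₂=5  J−j₁+j₂=3  j₁+j₂+J+1=10
(j₁±m₁, j₂±m₂, J±M) = (4,2,4,0,7,1)
P² = 10368
sum k=1..1:
  [1] −1/144 = -1/144
S = -1/144
C² = P²·S² = 1/2 ; C = -0.707107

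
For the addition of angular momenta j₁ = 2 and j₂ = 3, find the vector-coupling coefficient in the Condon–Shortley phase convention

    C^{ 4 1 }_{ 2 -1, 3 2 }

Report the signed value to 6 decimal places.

√[9·1!3!5!/10! · 1!3!5!1!5!3!] = √(6480/7)
  +(−1)^0/∏(0,1,3,5,0,0)! = 1/720  (running 1/720)
  +(−1)^1/∏(1,0,2,4,1,1)! = -1/48  (running -7/360)
⟨..|..⟩ = √(6480/7)·(-7/360) = -0.591608

-0.591608  (= −√(7/20))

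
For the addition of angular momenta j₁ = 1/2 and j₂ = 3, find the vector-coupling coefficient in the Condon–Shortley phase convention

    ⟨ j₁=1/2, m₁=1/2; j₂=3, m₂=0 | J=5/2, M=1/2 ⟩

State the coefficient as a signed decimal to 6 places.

√[6·1!0!5!/7! · 1!0!3!3!3!2!] = √(432/7)
  +(−1)^0/∏(0,1,0,3,0,2)! = 1/12  (running 1/12)
⟨..|..⟩ = √(432/7)·(1/12) = +0.654654

+√(3/7) ≈ +0.654654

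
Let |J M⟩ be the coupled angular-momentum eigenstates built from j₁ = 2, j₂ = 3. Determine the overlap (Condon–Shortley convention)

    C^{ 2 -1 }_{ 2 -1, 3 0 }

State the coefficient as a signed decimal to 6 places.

√[5·3!1!3!/8! · 1!3!3!3!1!3!] = √(81/14)
  +(−1)^2/∏(2,1,1,1,0,2)! = 1/4  (running 1/4)
  +(−1)^3/∏(3,0,0,0,1,3)! = -1/36  (running 2/9)
⟨..|..⟩ = √(81/14)·(2/9) = +0.534522

+√(2/7) ≈ +0.534522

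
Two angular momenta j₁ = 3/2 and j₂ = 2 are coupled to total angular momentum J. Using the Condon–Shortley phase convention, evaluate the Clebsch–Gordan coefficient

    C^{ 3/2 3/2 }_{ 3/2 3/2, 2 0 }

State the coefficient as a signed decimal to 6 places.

+√(1/5) ≈ +0.447214

√[4·2!1!2!/6! · 3!0!2!2!3!0!] = √(16/5)
  +(−1)^0/∏(0,2,0,2,1,0)! = 1/4  (running 1/4)
⟨..|..⟩ = √(16/5)·(1/4) = +0.447214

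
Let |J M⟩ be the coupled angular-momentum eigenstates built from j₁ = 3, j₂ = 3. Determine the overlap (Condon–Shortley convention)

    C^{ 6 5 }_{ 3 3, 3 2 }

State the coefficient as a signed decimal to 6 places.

√[13·0!6!6!/13! · 6!0!5!1!11!1!] = √(3732480000)
  +(−1)^0/∏(0,0,0,5,6,1)! = 1/86400  (running 1/86400)
⟨..|..⟩ = √(3732480000)·(1/86400) = +0.707107

+0.707107  (= +√(1/2))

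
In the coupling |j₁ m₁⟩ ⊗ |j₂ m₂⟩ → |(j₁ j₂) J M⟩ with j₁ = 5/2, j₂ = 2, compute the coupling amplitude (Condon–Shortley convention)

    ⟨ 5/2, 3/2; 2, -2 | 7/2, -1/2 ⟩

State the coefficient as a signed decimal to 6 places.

+√(64/315) = +0.450749

triangle: 1!×4!×3!/9! = 144/362880
(j±m)!: 4!×1!×0!×4!×3!×4! = 82944
prefactor² = (2J+1)×Δ×N² = 9216/35
  k=0: +1/(0!×1!×1!×0!×3!×3!) = 1/36
Σ = 1/36  ⇒  CG² = 9216/35×1/36² = 64/315
CG = +√(64/315) = +0.450749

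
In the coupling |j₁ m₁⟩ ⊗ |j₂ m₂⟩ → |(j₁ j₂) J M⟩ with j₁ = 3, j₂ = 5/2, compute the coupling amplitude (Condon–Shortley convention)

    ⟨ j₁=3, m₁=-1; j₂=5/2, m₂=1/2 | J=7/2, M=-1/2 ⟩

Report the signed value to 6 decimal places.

−√(1/63) ≈ -0.125988

√[8·2!4!3!/10! · 2!4!3!2!3!4!] = √(9216/175)
  +(−1)^0/∏(0,2,4,3,0,0)! = 1/288  (running 1/288)
  +(−1)^1/∏(1,1,3,2,1,1)! = -1/12  (running -23/288)
  +(−1)^2/∏(2,0,2,1,2,2)! = 1/16  (running -5/288)
⟨..|..⟩ = √(9216/175)·(-5/288) = -0.125988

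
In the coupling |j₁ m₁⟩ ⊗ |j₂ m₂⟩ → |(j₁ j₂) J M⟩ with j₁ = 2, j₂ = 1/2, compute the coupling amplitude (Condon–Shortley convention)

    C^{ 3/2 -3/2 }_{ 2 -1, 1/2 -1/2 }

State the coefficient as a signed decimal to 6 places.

triangle: 1!×3!×0!/5! = 6/120
(j±m)!: 1!×3!×0!×1!×0!×3! = 36
prefactor² = (2J+1)×Δ×N² = 36/5
  k=0: +1/(0!×1!×3!×0!×0!×0!) = 1/6
Σ = 1/6  ⇒  CG² = 36/5×1/6² = 1/5
CG = +√(1/5) = +0.447214

+0.447214  (= +√(1/5))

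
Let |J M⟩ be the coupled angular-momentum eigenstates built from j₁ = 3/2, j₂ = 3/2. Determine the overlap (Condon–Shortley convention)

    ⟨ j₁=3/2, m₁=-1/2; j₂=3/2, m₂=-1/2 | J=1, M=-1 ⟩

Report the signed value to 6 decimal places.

triangle: 2!*1!*1!/5! = 2/120
(j±m)!: 1!*2!*1!*2!*0!*2! = 8
prefactor² = (2J+1)*Δ*N² = 2/5
  k=1: −1/(1!*1!*1!*0!*0!*1!) = -1
Σ = -1  ⇒  CG² = 2/5*(-1)² = 2/5
CG = −√(2/5) = -0.632456

-0.632456  (= −√(2/5))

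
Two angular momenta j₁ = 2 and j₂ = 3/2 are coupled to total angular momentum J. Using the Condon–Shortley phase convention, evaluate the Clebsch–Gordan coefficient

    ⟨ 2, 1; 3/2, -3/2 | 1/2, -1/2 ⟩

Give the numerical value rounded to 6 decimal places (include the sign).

+0.316228

triangle: 3!×1!×0!/5! = 6/120
(j±m)!: 3!×1!×0!×3!×0!×1! = 36
prefactor² = (2J+1)×Δ×N² = 18/5
  k=0: +1/(0!×3!×1!×0!×0!×0!) = 1/6
Σ = 1/6  ⇒  CG² = 18/5×1/6² = 1/10
CG = +√(1/10) = +0.316228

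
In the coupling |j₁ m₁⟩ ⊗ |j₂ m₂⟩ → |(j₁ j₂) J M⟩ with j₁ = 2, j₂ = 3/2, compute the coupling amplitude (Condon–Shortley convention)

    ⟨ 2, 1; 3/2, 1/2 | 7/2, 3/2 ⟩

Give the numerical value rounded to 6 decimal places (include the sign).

+0.755929

triangle: 0!*4!*3!/8! = 144/40320
(j±m)!: 3!*1!*2!*1!*5!*2! = 2880
prefactor² = (2J+1)*Δ*N² = 576/7
  k=0: +1/(0!*0!*1!*2!*3!*1!) = 1/12
Σ = 1/12  ⇒  CG² = 576/7*1/12² = 4/7
CG = +√(4/7) = +0.755929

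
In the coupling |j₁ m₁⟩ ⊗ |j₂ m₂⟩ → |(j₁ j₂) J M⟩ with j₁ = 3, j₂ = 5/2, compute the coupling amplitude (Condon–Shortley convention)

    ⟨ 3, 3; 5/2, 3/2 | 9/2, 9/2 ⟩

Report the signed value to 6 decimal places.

j₁+j₂−J=1  J+j₁−j₂=5  J−j₁+j₂=4  j₁+j₂+J+1=11
(j₁±m₁, j₂±m₂, J±M) = (6,0,4,1,9,0)
P² = 49766400/11
sum k=0..0:
  [0] +1/2880 = 1/2880
S = 1/2880
C² = P²·S² = 6/11 ; C = +0.738549

+0.738549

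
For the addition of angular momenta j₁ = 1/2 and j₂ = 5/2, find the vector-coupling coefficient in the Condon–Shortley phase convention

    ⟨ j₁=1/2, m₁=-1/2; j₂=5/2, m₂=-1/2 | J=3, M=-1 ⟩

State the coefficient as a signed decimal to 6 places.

triangle: 0!·1!·5!/7! = 120/5040
(j±m)!: 0!·1!·2!·3!·2!·4! = 576
prefactor² = (2J+1)·Δ·N² = 96
  k=0: +1/(0!·0!·1!·2!·0!·3!) = 1/12
Σ = 1/12  ⇒  CG² = 96·1/12² = 2/3
CG = +√(2/3) = +0.816497

+√(2/3) ≈ +0.816497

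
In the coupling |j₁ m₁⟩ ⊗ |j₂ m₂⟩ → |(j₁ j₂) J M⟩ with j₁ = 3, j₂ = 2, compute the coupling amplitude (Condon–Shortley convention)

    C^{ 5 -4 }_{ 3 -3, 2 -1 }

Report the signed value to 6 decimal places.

√[11·0!6!4!/11! · 0!6!1!3!1!9!] = √(7464960)
  +(−1)^0/∏(0,0,6,1,0,3)! = 1/4320  (running 1/4320)
⟨..|..⟩ = √(7464960)·(1/4320) = +0.632456

+√(2/5) = +0.632456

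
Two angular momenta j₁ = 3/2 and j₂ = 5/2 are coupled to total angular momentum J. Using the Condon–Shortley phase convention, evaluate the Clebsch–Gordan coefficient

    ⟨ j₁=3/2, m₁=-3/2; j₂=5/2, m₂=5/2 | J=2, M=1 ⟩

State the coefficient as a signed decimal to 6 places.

triangle: 2!×1!×3!/7! = 12/5040
(j±m)!: 0!×3!×5!×0!×3!×1! = 4320
prefactor² = (2J+1)×Δ×N² = 360/7
  k=2: +1/(2!×0!×1!×3!×0!×0!) = 1/12
Σ = 1/12  ⇒  CG² = 360/7×1/12² = 5/14
CG = +√(5/14) = +0.597614

+√(5/14) ≈ +0.597614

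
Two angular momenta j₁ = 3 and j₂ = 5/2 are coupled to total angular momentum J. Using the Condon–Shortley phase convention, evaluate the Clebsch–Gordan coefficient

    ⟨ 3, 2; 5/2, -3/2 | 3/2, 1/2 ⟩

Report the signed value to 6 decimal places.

j₁+j₂−J=4  J+j₁−j₂=2  J−j₁+j₂=1  j₁+j₂+J+1=8
(j₁±m₁, j₂±m₂, J±M) = (5,1,1,4,2,1)
P² = 192/7
sum k=0..1:
  [0] +1/24 = 1/24
  [1] −1/12 = -1/12
S = -1/24
C² = P²·S² = 1/21 ; C = -0.218218

-0.218218  (= −√(1/21))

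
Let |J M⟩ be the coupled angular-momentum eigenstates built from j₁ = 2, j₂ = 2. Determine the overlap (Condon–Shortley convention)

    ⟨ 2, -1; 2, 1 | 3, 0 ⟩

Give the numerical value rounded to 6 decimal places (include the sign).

-0.632456  (= −√(2/5))

triangle: 1!·3!·3!/8! = 36/40320
(j±m)!: 1!·3!·3!·1!·3!·3! = 1296
prefactor² = (2J+1)·Δ·N² = 81/10
  k=0: +1/(0!·1!·3!·3!·0!·0!) = 1/36
  k=1: −1/(1!·0!·2!·2!·1!·1!) = -1/4
Σ = -2/9  ⇒  CG² = 81/10·(-2/9)² = 2/5
CG = −√(2/5) = -0.632456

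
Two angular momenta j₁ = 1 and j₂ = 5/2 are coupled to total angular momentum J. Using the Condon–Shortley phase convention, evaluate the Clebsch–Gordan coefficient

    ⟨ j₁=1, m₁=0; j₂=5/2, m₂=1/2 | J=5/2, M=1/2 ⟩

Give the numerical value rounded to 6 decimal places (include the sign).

√[6·1!1!4!/7! · 1!1!3!2!3!2!] = √(144/35)
  +(−1)^0/∏(0,1,1,3,0,1)! = 1/6  (running 1/6)
  +(−1)^1/∏(1,0,0,2,1,2)! = -1/4  (running -1/12)
⟨..|..⟩ = √(144/35)·(-1/12) = -0.169031

-0.169031  (= −√(1/35))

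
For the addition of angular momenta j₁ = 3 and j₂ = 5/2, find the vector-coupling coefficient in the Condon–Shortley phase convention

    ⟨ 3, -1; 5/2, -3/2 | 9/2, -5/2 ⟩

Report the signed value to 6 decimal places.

+√(10/99) ≈ +0.317821

j₁+j₂−J=1  J+j₁−j₂=5  J−j₁+j₂=4  j₁+j₂+J+1=11
(j₁±m₁, j₂±m₂, J±M) = (2,4,1,4,2,7)
P² = 92160/11
sum k=0..1:
  [0] +1/144 = 1/144
  [1] −1/288 = -1/288
S = 1/288
C² = P²·S² = 10/99 ; C = +0.317821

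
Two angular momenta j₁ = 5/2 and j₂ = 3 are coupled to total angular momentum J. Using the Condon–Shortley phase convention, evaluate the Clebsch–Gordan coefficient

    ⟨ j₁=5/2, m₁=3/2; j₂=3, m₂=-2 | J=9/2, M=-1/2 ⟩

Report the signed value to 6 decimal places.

+√(361/1386) ≈ +0.510355

triangle: 1!·4!·5!/11! = 2880/39916800
(j±m)!: 4!·1!·1!·5!·4!·5! = 8294400
prefactor² = (2J+1)·Δ·N² = 460800/77
  k=0: +1/(0!·1!·1!·1!·3!·4!) = 1/144
  k=1: −1/(1!·0!·0!·0!·4!·5!) = -1/2880
Σ = 19/2880  ⇒  CG² = 460800/77·19/2880² = 361/1386
CG = +√(361/1386) = +0.510355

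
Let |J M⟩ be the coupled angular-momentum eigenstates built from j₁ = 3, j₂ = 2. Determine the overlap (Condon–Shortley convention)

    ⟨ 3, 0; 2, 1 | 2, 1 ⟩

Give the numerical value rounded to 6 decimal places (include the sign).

+√(2/7) ≈ +0.534522

√[5·3!3!1!/8! · 3!3!3!1!3!1!] = √(81/14)
  +(−1)^2/∏(2,1,1,1,2,0)! = 1/4  (running 1/4)
  +(−1)^3/∏(3,0,0,0,3,1)! = -1/36  (running 2/9)
⟨..|..⟩ = √(81/14)·(2/9) = +0.534522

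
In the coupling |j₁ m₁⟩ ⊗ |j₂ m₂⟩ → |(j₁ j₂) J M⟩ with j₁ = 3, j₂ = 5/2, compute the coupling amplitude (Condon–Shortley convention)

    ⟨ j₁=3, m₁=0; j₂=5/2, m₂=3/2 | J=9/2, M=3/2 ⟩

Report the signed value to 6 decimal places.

−√(45/154) = -0.540562

j₁+j₂−J=1  J+j₁−j₂=5  J−j₁+j₂=4  j₁+j₂+J+1=11
(j₁±m₁, j₂±m₂, J±M) = (3,3,4,1,6,3)
P² = 207360/77
sum k=0..1:
  [0] +1/288 = 1/288
  [1] −1/72 = -1/72
S = -1/96
C² = P²·S² = 45/154 ; C = -0.540562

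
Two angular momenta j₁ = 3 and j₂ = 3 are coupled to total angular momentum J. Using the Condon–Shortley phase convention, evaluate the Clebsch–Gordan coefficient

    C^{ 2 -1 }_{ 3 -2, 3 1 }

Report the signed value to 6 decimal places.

-0.422577

triangle: 4!*2!*2!/9! = 96/362880
(j±m)!: 1!*5!*4!*2!*1!*3! = 34560
prefactor² = (2J+1)*Δ*N² = 320/7
  k=3: −1/(3!*1!*2!*1!*0!*1!) = -1/12
  k=4: +1/(4!*0!*1!*0!*1!*2!) = 1/48
Σ = -1/16  ⇒  CG² = 320/7*(-1/16)² = 5/28
CG = −√(5/28) = -0.422577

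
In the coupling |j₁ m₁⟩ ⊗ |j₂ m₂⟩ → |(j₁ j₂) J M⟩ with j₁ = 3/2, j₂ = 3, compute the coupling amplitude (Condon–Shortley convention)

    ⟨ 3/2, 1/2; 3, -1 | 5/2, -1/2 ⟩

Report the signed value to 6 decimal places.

j₁+j₂−J=2  J+j₁−j₂=1  J−j₁+j₂=4  j₁+j₂+J+1=8
(j₁±m₁, j₂±m₂, J±M) = (2,1,2,4,2,3)
P² = 288/35
sum k=0..1:
  [0] +1/8 = 1/8
  [1] −1/6 = -1/6
S = -1/24
C² = P²·S² = 1/70 ; C = -0.119523

−√(1/70) = -0.119523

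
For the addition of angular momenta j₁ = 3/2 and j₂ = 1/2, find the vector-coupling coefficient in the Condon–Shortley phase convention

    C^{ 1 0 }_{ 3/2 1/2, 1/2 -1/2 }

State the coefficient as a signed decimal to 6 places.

+√(1/2) ≈ +0.707107

√[3·1!2!0!/4! · 2!1!0!1!1!1!] = √(1/2)
  +(−1)^0/∏(0,1,1,0,1,0)! = 1  (running 1)
⟨..|..⟩ = √(1/2)·(1) = +0.707107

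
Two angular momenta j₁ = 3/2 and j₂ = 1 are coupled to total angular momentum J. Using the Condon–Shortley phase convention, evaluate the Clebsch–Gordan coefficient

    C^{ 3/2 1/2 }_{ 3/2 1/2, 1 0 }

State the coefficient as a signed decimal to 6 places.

+0.258199  (= +√(1/15))

√[4·1!2!1!/5! · 2!1!1!1!2!1!] = √(4/15)
  +(−1)^0/∏(0,1,1,1,1,0)! = 1  (running 1)
  +(−1)^1/∏(1,0,0,0,2,1)! = -1/2  (running 1/2)
⟨..|..⟩ = √(4/15)·(1/2) = +0.258199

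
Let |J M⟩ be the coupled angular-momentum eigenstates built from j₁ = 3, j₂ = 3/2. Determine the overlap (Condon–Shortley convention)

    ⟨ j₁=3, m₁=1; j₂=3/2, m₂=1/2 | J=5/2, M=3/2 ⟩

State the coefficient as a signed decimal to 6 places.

triangle: 2!*4!*1!/8! = 48/40320
(j±m)!: 4!*2!*2!*1!*4!*1! = 2304
prefactor² = (2J+1)*Δ*N² = 576/35
  k=1: −1/(1!*1!*1!*1!*3!*0!) = -1/6
  k=2: +1/(2!*0!*0!*0!*4!*1!) = 1/48
Σ = -7/48  ⇒  CG² = 576/35*(-7/48)² = 7/20
CG = −√(7/20) = -0.591608

-0.591608  (= −√(7/20))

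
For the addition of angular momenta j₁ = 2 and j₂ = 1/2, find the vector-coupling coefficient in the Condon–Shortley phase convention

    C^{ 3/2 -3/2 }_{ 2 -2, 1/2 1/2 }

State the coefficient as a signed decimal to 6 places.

−√(4/5) = -0.894427

√[4·1!3!0!/5! · 0!4!1!0!0!3!] = √(144/5)
  +(−1)^1/∏(1,0,3,0,0,0)! = -1/6  (running -1/6)
⟨..|..⟩ = √(144/5)·(-1/6) = -0.894427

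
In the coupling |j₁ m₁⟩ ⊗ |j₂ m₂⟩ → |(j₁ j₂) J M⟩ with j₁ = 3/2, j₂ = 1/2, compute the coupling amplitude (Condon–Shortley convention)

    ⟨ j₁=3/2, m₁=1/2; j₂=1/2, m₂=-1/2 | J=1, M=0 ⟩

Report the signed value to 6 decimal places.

+0.707107  (= +√(1/2))

triangle: 1!×2!×0!/4! = 2/24
(j±m)!: 2!×1!×0!×1!×1!×1! = 2
prefactor² = (2J+1)×Δ×N² = 1/2
  k=0: +1/(0!×1!×1!×0!×1!×0!) = 1
Σ = 1  ⇒  CG² = 1/2×1² = 1/2
CG = +√(1/2) = +0.707107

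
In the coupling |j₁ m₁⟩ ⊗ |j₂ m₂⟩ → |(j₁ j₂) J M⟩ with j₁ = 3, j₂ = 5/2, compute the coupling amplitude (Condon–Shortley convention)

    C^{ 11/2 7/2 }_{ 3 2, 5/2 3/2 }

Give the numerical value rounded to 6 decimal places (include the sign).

+√(6/11) ≈ +0.738549

triangle: 0!·6!·5!/12! = 86400/479001600
(j±m)!: 5!·1!·4!·1!·9!·2! = 2090188800
prefactor² = (2J+1)·Δ·N² = 49766400/11
  k=0: +1/(0!·0!·1!·4!·5!·1!) = 1/2880
Σ = 1/2880  ⇒  CG² = 49766400/11·1/2880² = 6/11
CG = +√(6/11) = +0.738549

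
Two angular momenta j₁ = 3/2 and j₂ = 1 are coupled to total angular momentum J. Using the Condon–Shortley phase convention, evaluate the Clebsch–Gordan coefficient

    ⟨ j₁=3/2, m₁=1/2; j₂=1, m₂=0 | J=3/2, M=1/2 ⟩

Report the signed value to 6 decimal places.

+0.258199

√[4·1!2!1!/5! · 2!1!1!1!2!1!] = √(4/15)
  +(−1)^0/∏(0,1,1,1,1,0)! = 1  (running 1)
  +(−1)^1/∏(1,0,0,0,2,1)! = -1/2  (running 1/2)
⟨..|..⟩ = √(4/15)·(1/2) = +0.258199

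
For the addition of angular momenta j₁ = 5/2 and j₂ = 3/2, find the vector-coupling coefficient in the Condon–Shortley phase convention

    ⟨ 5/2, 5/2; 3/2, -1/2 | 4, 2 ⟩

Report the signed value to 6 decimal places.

+√(3/28) = +0.327327

√[9·0!5!3!/9! · 5!0!1!2!6!2!] = √(43200/7)
  +(−1)^0/∏(0,0,0,1,5,2)! = 1/240  (running 1/240)
⟨..|..⟩ = √(43200/7)·(1/240) = +0.327327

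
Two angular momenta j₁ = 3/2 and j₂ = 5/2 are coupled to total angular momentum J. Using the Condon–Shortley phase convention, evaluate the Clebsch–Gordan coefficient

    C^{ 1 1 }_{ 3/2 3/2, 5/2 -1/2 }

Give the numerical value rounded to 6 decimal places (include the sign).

√[3·3!0!2!/6! · 3!0!2!3!2!0!] = √(36/5)
  +(−1)^0/∏(0,3,0,2,0,0)! = 1/12  (running 1/12)
⟨..|..⟩ = √(36/5)·(1/12) = +0.223607

+√(1/20) ≈ +0.223607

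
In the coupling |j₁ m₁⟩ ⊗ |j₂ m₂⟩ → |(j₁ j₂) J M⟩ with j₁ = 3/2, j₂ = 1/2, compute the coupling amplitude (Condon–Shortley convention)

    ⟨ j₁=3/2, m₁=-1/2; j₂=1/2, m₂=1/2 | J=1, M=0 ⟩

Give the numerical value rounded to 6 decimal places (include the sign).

√[3·1!2!0!/4! · 1!2!1!0!1!1!] = √(1/2)
  +(−1)^1/∏(1,0,1,0,1,0)! = -1  (running -1)
⟨..|..⟩ = √(1/2)·(-1) = -0.707107

−√(1/2) ≈ -0.707107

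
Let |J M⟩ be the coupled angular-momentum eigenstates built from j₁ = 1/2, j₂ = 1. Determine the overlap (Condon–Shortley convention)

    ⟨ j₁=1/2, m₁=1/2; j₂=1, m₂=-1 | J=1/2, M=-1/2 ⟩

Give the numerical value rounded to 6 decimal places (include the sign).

+√(2/3) = +0.816497

triangle: 1!·0!·1!/3! = 1/6
(j±m)!: 1!·0!·0!·2!·0!·1! = 2
prefactor² = (2J+1)·Δ·N² = 2/3
  k=0: +1/(0!·1!·0!·0!·0!·1!) = 1
Σ = 1  ⇒  CG² = 2/3·1² = 2/3
CG = +√(2/3) = +0.816497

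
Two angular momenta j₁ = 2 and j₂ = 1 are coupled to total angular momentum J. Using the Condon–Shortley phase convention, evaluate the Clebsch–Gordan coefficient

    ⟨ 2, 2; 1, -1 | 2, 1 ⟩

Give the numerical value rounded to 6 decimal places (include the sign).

+0.577350  (= +√(1/3))

j₁+j₂−J=1  J+j₁−j₂=3  J−j₁+j₂=1  j₁+j₂+J+1=6
(j₁±m₁, j₂±m₂, J±M) = (4,0,0,2,3,1)
P² = 12
sum k=0..0:
  [0] +1/6 = 1/6
S = 1/6
C² = P²·S² = 1/3 ; C = +0.577350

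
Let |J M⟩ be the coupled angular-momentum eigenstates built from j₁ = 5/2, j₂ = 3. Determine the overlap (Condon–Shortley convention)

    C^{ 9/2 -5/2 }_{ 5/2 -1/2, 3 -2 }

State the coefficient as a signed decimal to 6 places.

+0.497468

j₁+j₂−J=1  J+j₁−j₂=4  J−j₁+j₂=5  j₁+j₂+J+1=11
(j₁±m₁, j₂±m₂, J±M) = (2,3,1,5,2,7)
P² = 115200/11
sum k=0..1:
  [0] +1/144 = 1/144
  [1] −1/480 = -1/480
S = 7/1440
C² = P²·S² = 49/198 ; C = +0.497468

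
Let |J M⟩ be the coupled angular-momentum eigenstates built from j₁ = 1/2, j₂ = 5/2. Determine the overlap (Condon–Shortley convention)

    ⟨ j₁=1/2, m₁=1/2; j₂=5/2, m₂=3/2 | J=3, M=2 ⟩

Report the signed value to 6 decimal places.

triangle: 0!·1!·5!/7! = 120/5040
(j±m)!: 1!·0!·4!·1!·5!·1! = 2880
prefactor² = (2J+1)·Δ·N² = 480
  k=0: +1/(0!·0!·0!·4!·1!·1!) = 1/24
Σ = 1/24  ⇒  CG² = 480·1/24² = 5/6
CG = +√(5/6) = +0.912871

+0.912871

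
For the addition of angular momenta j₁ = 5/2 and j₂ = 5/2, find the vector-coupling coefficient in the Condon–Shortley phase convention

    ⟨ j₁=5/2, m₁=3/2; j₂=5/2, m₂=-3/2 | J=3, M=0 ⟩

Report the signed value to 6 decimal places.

+0.521749  (= +√(49/180))

triangle: 2!*3!*3!/9! = 72/362880
(j±m)!: 4!*1!*1!*4!*3!*3! = 20736
prefactor² = (2J+1)*Δ*N² = 144/5
  k=0: +1/(0!*2!*1!*1!*2!*2!) = 1/8
  k=1: −1/(1!*1!*0!*0!*3!*3!) = -1/36
Σ = 7/72  ⇒  CG² = 144/5*7/72² = 49/180
CG = +√(49/180) = +0.521749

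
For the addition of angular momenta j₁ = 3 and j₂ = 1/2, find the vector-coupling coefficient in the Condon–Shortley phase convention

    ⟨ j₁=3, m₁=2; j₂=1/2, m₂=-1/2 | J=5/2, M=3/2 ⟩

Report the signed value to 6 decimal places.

+√(5/7) = +0.845154

j₁+j₂−J=1  J+j₁−j₂=5  J−j₁+j₂=0  j₁+j₂+J+1=7
(j₁±m₁, j₂±m₂, J±M) = (5,1,0,1,4,1)
P² = 2880/7
sum k=0..0:
  [0] +1/24 = 1/24
S = 1/24
C² = P²·S² = 5/7 ; C = +0.845154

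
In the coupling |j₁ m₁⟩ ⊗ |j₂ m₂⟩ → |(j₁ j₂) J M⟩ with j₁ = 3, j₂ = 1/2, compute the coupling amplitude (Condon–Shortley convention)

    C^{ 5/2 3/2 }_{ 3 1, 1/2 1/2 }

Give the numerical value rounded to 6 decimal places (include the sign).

-0.534522  (= −√(2/7))

j₁+j₂−J=1  J+j₁−j₂=5  J−j₁+j₂=0  j₁+j₂+J+1=7
(j₁±m₁, j₂±m₂, J±M) = (4,2,1,0,4,1)
P² = 1152/7
sum k=1..1:
  [1] −1/24 = -1/24
S = -1/24
C² = P²·S² = 2/7 ; C = -0.534522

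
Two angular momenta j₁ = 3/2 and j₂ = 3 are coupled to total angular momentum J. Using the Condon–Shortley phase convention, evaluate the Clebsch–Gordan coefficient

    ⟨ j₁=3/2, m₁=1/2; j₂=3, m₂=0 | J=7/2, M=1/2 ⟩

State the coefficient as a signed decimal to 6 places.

+√(2/21) = +0.308607

√[8·1!2!5!/9! · 2!1!3!3!4!3!] = √(384/7)
  +(−1)^0/∏(0,1,1,3,1,2)! = 1/12  (running 1/12)
  +(−1)^1/∏(1,0,0,2,2,3)! = -1/24  (running 1/24)
⟨..|..⟩ = √(384/7)·(1/24) = +0.308607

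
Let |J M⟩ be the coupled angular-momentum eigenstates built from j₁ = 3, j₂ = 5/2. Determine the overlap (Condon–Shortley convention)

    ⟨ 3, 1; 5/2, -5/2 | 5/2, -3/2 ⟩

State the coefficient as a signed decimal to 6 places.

j₁+j₂−J=3  J+j₁−j₂=3  J−j₁+j₂=2  j₁+j₂+J+1=9
(j₁±m₁, j₂±m₂, J±M) = (4,2,0,5,1,4)
P² = 1152/7
sum k=0..0:
  [0] +1/24 = 1/24
S = 1/24
C² = P²·S² = 2/7 ; C = +0.534522

+0.534522  (= +√(2/7))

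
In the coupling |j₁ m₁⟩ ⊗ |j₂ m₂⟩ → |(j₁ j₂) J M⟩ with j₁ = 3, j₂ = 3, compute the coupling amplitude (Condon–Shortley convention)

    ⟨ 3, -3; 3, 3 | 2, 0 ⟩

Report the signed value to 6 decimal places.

j₁+j₂−J=4  J+j₁−j₂=2  J−j₁+j₂=2  j₁+j₂+J+1=9
(j₁±m₁, j₂±m₂, J±M) = (0,6,6,0,2,2)
P² = 19200/7
sum k=4..4:
  [4] +1/96 = 1/96
S = 1/96
C² = P²·S² = 25/84 ; C = +0.545545

+0.545545  (= +√(25/84))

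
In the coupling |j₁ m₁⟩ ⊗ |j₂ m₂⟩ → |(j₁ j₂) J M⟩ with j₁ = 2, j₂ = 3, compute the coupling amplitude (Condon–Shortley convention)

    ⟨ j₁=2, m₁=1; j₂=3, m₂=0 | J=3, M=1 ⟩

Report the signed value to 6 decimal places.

j₁+j₂−J=2  J+j₁−j₂=2  J−j₁+j₂=4  j₁+j₂+J+1=9
(j₁±m₁, j₂±m₂, J±M) = (3,1,3,3,4,2)
P² = 96/5
sum k=0..1:
  [0] +1/12 = 1/12
  [1] −1/8 = -1/8
S = -1/24
C² = P²·S² = 1/30 ; C = -0.182574

−√(1/30) = -0.182574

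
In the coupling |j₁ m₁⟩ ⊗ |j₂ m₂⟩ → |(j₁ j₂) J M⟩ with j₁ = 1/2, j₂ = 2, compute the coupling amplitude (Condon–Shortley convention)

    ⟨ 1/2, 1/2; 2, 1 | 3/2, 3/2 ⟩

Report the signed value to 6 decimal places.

√[4·1!0!3!/5! · 1!0!3!1!3!0!] = √(36/5)
  +(−1)^0/∏(0,1,0,3,0,0)! = 1/6  (running 1/6)
⟨..|..⟩ = √(36/5)·(1/6) = +0.447214

+0.447214  (= +√(1/5))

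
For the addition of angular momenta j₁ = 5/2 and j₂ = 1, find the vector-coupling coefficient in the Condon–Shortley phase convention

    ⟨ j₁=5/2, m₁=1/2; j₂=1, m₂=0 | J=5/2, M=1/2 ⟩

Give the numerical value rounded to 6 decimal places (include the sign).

+√(1/35) ≈ +0.169031

triangle: 1!·4!·1!/7! = 24/5040
(j±m)!: 3!·2!·1!·1!·3!·2! = 144
prefactor² = (2J+1)·Δ·N² = 144/35
  k=0: +1/(0!·1!·2!·1!·2!·0!) = 1/4
  k=1: −1/(1!·0!·1!·0!·3!·1!) = -1/6
Σ = 1/12  ⇒  CG² = 144/35·1/12² = 1/35
CG = +√(1/35) = +0.169031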